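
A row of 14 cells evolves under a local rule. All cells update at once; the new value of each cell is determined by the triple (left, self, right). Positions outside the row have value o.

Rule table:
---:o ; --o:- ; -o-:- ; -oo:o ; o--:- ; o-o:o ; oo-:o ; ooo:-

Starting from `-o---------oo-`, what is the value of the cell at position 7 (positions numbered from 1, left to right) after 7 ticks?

o--ooooooo-ooo
o--o-----ooo--
o----ooo-o-o--
o-oo-o-oo-o---
ooooo-oooo--o-
----ooo--o---o
-oo-o-o----o-o
position 7 holds o

o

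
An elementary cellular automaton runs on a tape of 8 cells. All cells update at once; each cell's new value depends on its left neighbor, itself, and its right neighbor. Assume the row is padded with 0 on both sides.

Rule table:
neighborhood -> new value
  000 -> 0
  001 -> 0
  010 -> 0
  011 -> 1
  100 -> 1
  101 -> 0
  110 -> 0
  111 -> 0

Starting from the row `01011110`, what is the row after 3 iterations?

iteration 1: 00010001
iteration 2: 00001000
iteration 3: 00000100

00000100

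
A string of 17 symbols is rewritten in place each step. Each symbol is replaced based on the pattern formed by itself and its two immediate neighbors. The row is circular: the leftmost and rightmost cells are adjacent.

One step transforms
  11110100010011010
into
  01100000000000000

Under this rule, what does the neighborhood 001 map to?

0

At position 8 the neighborhood is 001; the next row has 0 there.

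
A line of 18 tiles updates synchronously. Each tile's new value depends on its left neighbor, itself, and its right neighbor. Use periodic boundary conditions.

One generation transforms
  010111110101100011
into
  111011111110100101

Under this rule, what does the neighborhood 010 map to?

At position 1 the neighborhood is 010; the next row has 1 there.

1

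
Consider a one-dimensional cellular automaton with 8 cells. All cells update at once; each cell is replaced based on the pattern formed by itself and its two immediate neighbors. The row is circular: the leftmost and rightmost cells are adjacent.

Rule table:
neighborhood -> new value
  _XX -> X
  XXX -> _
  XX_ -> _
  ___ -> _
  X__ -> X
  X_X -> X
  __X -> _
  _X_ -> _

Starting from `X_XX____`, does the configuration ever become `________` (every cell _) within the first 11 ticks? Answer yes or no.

tick 1: _XX_X___
tick 2: _X_X_X__
tick 3: __X_X_X_
tick 4: ___X_X_X
tick 5: X___X_X_
tick 6: _X___X_X
tick 7: X_X___X_
tick 8: _X_X___X
tick 9: X_X_X___
tick 10: _X_X_X__  (repeats tick 2; period 8)
tick 11: __X_X_X_
tick 11 is __X_X_X_, still not uniform _

no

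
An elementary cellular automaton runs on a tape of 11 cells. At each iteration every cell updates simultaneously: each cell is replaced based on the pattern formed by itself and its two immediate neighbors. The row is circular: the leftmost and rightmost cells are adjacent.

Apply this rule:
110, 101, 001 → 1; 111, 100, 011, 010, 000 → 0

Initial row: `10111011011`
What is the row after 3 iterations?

10101011010

iteration 1: 11001101100
iteration 2: 01010110101
iteration 3: 10101011010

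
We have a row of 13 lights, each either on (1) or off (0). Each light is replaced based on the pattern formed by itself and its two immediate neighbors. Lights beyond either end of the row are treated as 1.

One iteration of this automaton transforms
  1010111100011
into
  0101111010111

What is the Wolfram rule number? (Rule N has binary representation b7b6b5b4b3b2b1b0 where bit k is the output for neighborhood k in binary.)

position 5: 111 → 1  (bit 7 = 1)
position 0: 110 → 0  (bit 6 = 0)
position 1: 101 → 1  (bit 5 = 1)
position 8: 100 → 1  (bit 4 = 1)
position 4: 011 → 1  (bit 3 = 1)
position 2: 010 → 0  (bit 2 = 0)
position 10: 001 → 1  (bit 1 = 1)
position 9: 000 → 0  (bit 0 = 0)
bits b7..b0 = 10111010 = 186

186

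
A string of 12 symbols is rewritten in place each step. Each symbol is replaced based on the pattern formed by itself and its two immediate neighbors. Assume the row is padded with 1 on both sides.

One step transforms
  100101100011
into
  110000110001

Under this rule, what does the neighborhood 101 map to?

0

At position 4 the neighborhood is 101; the next row has 0 there.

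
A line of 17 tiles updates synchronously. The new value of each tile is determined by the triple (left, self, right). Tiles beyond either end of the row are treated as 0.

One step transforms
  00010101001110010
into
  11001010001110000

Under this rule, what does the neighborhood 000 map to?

1

At position 0 the neighborhood is 000; the next row has 1 there.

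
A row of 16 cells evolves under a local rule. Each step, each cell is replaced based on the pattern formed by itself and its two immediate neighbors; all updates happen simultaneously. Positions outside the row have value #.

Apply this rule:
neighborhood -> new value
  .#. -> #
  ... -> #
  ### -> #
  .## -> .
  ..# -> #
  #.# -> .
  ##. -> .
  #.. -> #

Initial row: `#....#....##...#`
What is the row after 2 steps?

..#######.##.#..

step 1: .#########..###.
step 2: ..#######.##.#..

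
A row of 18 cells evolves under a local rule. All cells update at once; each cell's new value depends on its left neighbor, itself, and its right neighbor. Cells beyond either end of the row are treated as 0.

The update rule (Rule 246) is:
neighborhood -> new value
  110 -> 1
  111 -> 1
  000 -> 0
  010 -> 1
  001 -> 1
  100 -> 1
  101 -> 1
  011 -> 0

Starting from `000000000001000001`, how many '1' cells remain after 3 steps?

000000000011100011
000000000101110101
000000001110111111
count of 1: 9

9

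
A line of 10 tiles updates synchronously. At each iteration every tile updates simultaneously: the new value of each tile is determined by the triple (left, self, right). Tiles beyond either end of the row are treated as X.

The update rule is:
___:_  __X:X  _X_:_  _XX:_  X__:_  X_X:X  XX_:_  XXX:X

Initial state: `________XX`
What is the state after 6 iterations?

__X_X_X_X_

_______X_X
______X_X_
_____X_X_X
____X_X_X_
___X_X_X_X
__X_X_X_X_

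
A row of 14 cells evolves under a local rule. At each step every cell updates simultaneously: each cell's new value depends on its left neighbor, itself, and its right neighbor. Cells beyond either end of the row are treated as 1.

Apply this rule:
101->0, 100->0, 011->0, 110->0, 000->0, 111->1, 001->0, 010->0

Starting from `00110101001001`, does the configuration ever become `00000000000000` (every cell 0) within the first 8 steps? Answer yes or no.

00000000000000
all cells are 0 at step 1

yes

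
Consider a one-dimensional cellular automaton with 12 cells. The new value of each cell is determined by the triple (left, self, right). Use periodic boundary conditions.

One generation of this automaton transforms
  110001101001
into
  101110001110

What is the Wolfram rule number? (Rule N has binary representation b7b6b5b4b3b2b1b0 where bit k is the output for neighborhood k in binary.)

151

position 0: 111 → 1  (bit 7 = 1)
position 1: 110 → 0  (bit 6 = 0)
position 7: 101 → 0  (bit 5 = 0)
position 2: 100 → 1  (bit 4 = 1)
position 5: 011 → 0  (bit 3 = 0)
position 8: 010 → 1  (bit 2 = 1)
position 4: 001 → 1  (bit 1 = 1)
position 3: 000 → 1  (bit 0 = 1)
bits b7..b0 = 10010111 = 151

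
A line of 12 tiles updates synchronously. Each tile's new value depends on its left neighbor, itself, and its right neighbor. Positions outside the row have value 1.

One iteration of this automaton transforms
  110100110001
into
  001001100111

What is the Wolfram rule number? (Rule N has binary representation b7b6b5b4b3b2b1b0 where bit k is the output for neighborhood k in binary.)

43

position 0: 111 → 0  (bit 7 = 0)
position 1: 110 → 0  (bit 6 = 0)
position 2: 101 → 1  (bit 5 = 1)
position 4: 100 → 0  (bit 4 = 0)
position 6: 011 → 1  (bit 3 = 1)
position 3: 010 → 0  (bit 2 = 0)
position 5: 001 → 1  (bit 1 = 1)
position 9: 000 → 1  (bit 0 = 1)
bits b7..b0 = 00101011 = 43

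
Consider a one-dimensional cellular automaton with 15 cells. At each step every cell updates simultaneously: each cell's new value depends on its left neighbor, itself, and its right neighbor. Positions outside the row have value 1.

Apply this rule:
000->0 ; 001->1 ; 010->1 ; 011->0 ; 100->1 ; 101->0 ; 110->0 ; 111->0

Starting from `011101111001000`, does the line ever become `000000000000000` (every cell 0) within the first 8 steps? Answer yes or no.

no

step 1: 000000000111101
step 2: 100000001000000
step 3: 010000011100001
step 4: 011000100010010
step 5: 000101110111110
step 6: 101100000000000
step 7: 000010000000001
step 8: 100111000000010
step 8 is 100111000000010, still not uniform 0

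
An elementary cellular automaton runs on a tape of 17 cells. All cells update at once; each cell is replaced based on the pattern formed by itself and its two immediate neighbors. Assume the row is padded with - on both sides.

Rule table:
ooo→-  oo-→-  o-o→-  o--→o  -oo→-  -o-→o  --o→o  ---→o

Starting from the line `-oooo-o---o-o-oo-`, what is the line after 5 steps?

------oooooo-----

step 1: o-----ooooo-o---o
step 2: oooooo------ooooo
step 3: ------oooooo-----
step 4: oooooo------ooooo  (repeats step 2; period 2)
step 5: ------oooooo-----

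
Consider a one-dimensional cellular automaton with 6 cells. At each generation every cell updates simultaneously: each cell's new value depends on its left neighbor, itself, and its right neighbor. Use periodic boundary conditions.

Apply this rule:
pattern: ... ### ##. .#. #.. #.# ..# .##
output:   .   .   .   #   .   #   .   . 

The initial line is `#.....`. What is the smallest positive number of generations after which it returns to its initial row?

1

#.....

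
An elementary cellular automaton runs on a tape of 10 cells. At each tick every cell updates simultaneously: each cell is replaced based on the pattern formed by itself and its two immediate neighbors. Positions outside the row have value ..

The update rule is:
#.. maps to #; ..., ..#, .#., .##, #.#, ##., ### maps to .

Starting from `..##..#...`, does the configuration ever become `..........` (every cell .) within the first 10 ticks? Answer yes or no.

yes

....#..#..
.....#..#.
......#..#
.......#..
........#.
.........#
..........
all cells are . at tick 7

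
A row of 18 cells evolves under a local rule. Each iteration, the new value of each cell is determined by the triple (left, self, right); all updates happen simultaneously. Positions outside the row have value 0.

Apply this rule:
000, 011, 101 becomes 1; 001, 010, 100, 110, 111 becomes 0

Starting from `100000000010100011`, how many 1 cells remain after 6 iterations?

001111111001001010
101000000000000100
010011111111110001
000010000000000100
111000111111110001
100010100000000100
count of 1: 4

4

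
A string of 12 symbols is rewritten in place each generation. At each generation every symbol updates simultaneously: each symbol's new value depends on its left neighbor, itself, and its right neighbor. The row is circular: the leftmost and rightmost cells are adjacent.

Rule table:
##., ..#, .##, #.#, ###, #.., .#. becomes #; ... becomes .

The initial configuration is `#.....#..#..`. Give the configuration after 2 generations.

generation 1: ##...#######
generation 2: ###.########

###.########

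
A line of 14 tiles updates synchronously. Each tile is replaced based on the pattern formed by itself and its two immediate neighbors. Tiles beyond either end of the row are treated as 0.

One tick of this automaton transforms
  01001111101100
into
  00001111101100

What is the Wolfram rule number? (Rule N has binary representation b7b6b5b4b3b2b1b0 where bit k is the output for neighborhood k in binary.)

200

position 5: 111 → 1  (bit 7 = 1)
position 8: 110 → 1  (bit 6 = 1)
position 9: 101 → 0  (bit 5 = 0)
position 2: 100 → 0  (bit 4 = 0)
position 4: 011 → 1  (bit 3 = 1)
position 1: 010 → 0  (bit 2 = 0)
position 0: 001 → 0  (bit 1 = 0)
position 13: 000 → 0  (bit 0 = 0)
bits b7..b0 = 11001000 = 200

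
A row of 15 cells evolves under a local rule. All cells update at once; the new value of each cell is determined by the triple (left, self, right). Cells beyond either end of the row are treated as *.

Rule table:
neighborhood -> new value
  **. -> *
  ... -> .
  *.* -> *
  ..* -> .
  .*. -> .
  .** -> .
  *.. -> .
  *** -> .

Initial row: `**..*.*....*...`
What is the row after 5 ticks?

*..............

.*...*.........
*..............
*..............  (fixed point — unchanged through tick 5)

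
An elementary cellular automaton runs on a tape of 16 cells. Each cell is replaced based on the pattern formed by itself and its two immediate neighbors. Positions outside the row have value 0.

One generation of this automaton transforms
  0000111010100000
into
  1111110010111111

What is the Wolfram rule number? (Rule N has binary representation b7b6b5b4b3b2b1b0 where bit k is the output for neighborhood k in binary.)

position 5: 111 → 1  (bit 7 = 1)
position 6: 110 → 0  (bit 6 = 0)
position 7: 101 → 0  (bit 5 = 0)
position 11: 100 → 1  (bit 4 = 1)
position 4: 011 → 1  (bit 3 = 1)
position 8: 010 → 1  (bit 2 = 1)
position 3: 001 → 1  (bit 1 = 1)
position 0: 000 → 1  (bit 0 = 1)
bits b7..b0 = 10011111 = 159

159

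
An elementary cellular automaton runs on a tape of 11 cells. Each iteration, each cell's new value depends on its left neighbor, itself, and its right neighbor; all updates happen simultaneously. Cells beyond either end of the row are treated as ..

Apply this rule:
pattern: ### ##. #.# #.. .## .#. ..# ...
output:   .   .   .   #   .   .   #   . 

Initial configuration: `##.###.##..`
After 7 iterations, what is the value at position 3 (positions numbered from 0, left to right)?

#

iteration 1: .........#.
iteration 2: ........#.#
iteration 3: .......#...
iteration 4: ......#.#..
iteration 5: .....#...#.
iteration 6: ....#.#.#.#
iteration 7: ...#.......
position 3 holds #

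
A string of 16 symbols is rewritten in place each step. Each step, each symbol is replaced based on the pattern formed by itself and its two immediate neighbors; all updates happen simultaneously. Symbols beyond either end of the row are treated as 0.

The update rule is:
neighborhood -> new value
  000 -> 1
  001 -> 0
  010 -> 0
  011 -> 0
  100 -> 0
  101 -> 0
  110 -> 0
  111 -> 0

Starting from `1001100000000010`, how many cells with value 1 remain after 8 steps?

0000001111111000
1111100000000011
0000001111111000  (repeats step 1; period 2)
step 8: 1111100000000011
count of 1: 7

7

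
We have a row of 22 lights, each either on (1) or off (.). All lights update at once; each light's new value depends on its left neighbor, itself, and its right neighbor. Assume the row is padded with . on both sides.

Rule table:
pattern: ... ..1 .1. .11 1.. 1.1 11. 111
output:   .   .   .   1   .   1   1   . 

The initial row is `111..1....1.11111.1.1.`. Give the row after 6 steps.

step 1: 1.1........11...11.1..
step 2: .1.........11...111...
step 3: ...........11...1.1...
step 4: ...........11....1....
step 5: ...........11.........
step 6: ...........11.........

...........11.........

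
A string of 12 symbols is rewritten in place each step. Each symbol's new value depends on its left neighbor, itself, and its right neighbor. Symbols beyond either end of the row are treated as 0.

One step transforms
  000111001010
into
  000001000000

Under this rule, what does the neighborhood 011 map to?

0

At position 3 the neighborhood is 011; the next row has 0 there.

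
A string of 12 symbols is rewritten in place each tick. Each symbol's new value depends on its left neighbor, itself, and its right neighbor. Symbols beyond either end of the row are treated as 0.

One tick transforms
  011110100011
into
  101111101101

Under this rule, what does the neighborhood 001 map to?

At position 0 the neighborhood is 001; the next row has 1 there.

1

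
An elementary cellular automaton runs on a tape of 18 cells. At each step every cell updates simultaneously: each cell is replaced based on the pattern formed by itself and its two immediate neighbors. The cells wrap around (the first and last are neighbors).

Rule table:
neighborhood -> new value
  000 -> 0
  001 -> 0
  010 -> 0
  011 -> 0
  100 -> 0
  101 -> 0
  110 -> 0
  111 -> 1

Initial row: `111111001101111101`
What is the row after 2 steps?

step 1: 111110000000111000
step 2: 011100000000010000

011100000000010000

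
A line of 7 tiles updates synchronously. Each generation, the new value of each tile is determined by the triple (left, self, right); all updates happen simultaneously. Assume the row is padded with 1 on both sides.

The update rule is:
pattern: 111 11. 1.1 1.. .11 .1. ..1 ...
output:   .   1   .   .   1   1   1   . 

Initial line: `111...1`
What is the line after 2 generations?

..1..11
.11.11.

.11.11.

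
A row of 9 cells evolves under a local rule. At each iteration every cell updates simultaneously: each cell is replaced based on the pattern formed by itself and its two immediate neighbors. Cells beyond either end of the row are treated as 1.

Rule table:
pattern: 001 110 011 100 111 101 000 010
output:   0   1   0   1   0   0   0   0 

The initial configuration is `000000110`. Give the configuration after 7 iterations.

iteration 1: 100000010
iteration 2: 110000000
iteration 3: 011000000
iteration 4: 001100000
iteration 5: 100110000
iteration 6: 110011000
iteration 7: 011001100

011001100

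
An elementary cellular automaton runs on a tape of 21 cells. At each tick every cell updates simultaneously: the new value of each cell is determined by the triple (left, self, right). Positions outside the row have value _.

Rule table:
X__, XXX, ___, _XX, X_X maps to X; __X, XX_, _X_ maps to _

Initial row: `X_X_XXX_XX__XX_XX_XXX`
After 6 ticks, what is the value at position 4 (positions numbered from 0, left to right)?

_

_X_XXX_XX_X_X_XX_XXX_
__XXX_XX_X_X_XX_XXX_X
X_XX_XX_X_X_XX_XXX_X_
_XX_XX_X_X_XX_XXX_X_X
_X_XX_X_X_XX_XXX_X_X_
__XX_X_X_XX_XXX_X_X_X
position 4 holds _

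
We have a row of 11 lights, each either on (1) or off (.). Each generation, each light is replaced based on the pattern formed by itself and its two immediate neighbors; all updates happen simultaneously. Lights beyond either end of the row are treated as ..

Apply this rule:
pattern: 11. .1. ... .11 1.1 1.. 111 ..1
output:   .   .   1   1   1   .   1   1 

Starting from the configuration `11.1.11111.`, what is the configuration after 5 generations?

1.1.11111..
.1.11111..1
1.11111..1.
.11111..1..
11111..1..1

11111..1..1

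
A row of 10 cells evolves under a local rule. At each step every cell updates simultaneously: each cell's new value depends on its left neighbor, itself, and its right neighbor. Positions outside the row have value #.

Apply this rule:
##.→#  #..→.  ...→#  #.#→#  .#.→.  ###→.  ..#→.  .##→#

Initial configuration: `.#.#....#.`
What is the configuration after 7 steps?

##...#.#.#

#.#..##..#
##...##..#
.#.#.##..#
#.#.###..#
##.##.#..#
.#####...#
##...#.#.#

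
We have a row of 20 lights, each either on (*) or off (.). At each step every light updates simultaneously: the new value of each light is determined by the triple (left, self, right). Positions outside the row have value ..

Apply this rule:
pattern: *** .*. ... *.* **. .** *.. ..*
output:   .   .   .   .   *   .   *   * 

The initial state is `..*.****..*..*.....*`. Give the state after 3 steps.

step 1: .*.....***.**.*...*.
step 2: *.*...*..*..*..*.*.*
step 3: ...*.*.**.**.**.....

...*.*.**.**.**.....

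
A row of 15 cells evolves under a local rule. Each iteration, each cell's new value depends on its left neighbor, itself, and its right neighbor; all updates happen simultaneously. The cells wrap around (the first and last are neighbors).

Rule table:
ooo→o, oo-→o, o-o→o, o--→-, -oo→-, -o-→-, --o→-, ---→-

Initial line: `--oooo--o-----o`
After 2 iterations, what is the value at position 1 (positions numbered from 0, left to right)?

iteration 1: ---ooo---------
iteration 2: ----oo---------
position 1 holds -

-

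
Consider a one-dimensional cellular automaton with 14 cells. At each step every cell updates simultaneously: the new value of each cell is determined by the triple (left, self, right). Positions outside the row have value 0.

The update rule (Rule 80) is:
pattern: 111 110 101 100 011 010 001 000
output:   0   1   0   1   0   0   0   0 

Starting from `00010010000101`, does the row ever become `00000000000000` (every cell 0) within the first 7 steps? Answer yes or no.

no

step 1: 00001001000000
step 2: 00000100100000
step 3: 00000010010000
step 4: 00000001001000
step 5: 00000000100100
step 6: 00000000010010
step 7: 00000000001001
step 7 is 00000000001001, still not uniform 0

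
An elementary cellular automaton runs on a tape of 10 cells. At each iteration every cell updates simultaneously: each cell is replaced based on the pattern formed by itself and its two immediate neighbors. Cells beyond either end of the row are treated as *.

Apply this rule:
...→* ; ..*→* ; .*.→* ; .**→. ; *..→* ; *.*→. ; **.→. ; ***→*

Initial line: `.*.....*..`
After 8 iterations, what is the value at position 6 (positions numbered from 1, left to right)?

.*********
..********
**.*******
*...******
.***.*****
..*...****
******.***
*****...**
position 6 holds .

.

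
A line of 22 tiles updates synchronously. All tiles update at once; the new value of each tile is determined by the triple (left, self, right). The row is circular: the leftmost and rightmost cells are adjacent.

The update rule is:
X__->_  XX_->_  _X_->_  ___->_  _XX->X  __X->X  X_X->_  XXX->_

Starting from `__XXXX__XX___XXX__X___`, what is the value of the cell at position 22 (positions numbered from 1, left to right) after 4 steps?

step 1: _XX____XX___XX___X____
step 2: XX____XX___XX___X_____
step 3: X____XX___XX___X_____X
step 4: ____XX___XX___X_____XX
position 22 holds X

X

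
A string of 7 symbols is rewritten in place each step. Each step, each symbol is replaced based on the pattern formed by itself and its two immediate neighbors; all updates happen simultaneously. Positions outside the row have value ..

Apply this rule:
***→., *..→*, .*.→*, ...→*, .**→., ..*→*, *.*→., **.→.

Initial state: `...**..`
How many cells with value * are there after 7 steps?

5

step 1: ***..**
step 2: ...**..  (repeats step 0; period 2)
step 7: ***..**
count of *: 5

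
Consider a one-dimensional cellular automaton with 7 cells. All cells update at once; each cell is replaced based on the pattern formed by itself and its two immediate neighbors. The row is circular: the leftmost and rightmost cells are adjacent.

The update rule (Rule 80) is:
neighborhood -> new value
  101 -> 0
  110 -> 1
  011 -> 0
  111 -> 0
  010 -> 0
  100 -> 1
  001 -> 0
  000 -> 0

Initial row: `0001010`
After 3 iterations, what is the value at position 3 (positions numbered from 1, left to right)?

0

0000001
1000000
0100000
position 3 holds 0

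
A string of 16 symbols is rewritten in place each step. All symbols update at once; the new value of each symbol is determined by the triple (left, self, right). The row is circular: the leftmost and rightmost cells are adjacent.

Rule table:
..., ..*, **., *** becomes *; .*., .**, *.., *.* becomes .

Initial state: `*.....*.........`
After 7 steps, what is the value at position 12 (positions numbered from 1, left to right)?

..****..********
.*.***.*.*******
....**....******
.***.*.***.*****
..**....**..****
.*.*.***.*.*.***
......**......**
position 12 holds .

.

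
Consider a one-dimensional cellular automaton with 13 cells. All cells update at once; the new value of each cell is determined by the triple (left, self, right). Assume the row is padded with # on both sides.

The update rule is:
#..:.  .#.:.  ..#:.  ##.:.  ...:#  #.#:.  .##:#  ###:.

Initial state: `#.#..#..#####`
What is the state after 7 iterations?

iteration 1: ........#....
iteration 2: .######...##.
iteration 3: .#......#.#..
iteration 4: ...####......
iteration 5: .#.#....####.
iteration 6: .....##.#....
iteration 7: .###.#....##.

.###.#....##.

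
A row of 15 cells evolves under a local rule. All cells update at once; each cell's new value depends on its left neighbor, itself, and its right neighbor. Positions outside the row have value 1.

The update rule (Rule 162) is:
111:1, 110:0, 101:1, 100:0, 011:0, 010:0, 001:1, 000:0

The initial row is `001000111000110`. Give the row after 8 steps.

010001010001001
100010100010010
000101000100101
001010001001010
010100010010101
101000100101010
010001001010101
100010010101010

100010010101010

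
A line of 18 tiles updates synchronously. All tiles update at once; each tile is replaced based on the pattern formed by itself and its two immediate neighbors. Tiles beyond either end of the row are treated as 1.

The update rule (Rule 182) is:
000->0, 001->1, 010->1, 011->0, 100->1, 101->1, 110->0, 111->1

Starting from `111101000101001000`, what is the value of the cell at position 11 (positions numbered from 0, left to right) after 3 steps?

111011101111111101
110101010111111010
101111111011110111
position 11 holds 1

1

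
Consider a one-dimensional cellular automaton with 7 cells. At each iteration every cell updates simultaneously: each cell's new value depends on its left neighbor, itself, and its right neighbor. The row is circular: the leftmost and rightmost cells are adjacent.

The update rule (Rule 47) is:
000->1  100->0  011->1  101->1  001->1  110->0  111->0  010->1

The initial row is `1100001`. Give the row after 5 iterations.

1111000

0001111
0111000
1100011
0001110
1111000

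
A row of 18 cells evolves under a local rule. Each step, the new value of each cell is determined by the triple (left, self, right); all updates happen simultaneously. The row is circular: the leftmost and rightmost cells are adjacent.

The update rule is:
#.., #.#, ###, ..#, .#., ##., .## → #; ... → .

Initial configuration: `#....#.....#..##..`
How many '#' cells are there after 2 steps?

step 1: ##..###...########
step 2: ########.#########
count of #: 17

17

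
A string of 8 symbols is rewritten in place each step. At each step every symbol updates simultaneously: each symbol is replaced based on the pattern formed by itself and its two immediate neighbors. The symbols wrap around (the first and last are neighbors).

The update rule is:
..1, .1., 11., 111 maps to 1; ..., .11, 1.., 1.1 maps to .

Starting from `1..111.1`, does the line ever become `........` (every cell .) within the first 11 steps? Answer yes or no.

step 1: 1.1.11..
step 2: 1.1..1.1
step 3: 1.1.11..  (repeats step 1; period 2)
step 11: 1.1.11..
step 11 is 1.1.11.., still not uniform .

no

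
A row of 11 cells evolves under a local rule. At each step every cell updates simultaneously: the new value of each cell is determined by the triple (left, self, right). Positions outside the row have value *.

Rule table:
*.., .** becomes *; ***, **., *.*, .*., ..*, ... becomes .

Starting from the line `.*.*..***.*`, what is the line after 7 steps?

....*.*...*
*......*..*
.*......*.*
..*.......*
*..*......*
.*..*.....*
..*..*....*

..*..*....*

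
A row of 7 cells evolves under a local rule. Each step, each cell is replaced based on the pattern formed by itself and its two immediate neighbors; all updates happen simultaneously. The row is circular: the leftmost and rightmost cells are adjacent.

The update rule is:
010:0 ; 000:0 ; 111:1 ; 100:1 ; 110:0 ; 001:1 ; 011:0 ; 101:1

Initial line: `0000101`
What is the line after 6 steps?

1001010
0110101
1001010  (repeats step 1; period 2)
step 6: 0110101

0110101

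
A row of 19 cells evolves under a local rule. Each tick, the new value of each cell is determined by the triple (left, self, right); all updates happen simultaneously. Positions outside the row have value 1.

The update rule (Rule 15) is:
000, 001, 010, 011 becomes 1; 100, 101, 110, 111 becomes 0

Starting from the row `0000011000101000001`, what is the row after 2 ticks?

0111110011101011111
0100000110001010000

0100000110001010000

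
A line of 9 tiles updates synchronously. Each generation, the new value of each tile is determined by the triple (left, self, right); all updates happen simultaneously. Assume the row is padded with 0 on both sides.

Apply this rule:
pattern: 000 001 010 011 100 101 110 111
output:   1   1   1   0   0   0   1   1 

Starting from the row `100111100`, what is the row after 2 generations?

101011101
101001101

101001101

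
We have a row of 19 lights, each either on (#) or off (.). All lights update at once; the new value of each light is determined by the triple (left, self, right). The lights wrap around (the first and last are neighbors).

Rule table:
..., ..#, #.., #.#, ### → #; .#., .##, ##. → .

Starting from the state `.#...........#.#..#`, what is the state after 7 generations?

#.###########.#.##.
.#.#########.#.#..#
#.#.#######.#.#.##.
.#.#.#####.#.#.#..#
#.#.#.###.#.#.#.##.
.#.#.#.#.#.#.#.#..#
#.#.#.#.#.#.#.#.##.

#.#.#.#.#.#.#.#.##.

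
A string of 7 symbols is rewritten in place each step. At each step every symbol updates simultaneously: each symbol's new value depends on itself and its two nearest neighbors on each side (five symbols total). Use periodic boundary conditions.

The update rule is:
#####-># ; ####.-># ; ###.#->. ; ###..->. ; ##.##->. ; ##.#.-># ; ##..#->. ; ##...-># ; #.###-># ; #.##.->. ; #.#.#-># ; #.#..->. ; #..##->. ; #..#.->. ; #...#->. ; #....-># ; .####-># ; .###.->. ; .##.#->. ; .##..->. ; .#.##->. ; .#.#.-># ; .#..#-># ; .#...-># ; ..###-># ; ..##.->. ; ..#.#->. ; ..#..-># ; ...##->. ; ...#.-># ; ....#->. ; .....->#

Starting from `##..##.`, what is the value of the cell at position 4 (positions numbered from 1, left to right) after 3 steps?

#

.......
#######
#######
position 4 holds #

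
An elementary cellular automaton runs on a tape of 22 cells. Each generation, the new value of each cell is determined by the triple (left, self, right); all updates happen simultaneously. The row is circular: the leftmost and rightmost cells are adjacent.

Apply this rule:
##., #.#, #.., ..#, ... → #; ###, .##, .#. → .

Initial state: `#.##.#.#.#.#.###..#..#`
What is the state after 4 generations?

generation 1: ##.##.#.#.#.#..###.##.
generation 2: .##.##.#.#.#.##..##.##
generation 3: #.##.##.#.#.#.###.##.#
generation 4: ##.##.##.#.#.#..##.##.

##.##.##.#.#.#..##.##.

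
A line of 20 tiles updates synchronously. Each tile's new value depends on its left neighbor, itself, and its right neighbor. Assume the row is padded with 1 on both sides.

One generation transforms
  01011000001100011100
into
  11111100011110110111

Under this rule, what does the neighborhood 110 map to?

At position 4 the neighborhood is 110; the next row has 1 there.

1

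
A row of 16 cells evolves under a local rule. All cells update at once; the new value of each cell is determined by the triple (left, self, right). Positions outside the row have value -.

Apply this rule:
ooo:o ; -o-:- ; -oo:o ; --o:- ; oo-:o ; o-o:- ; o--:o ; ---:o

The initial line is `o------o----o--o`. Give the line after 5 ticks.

-oooooo-ooooo-oo

tick 1: -ooooo--ooo--o--
tick 2: -oooooo-oooo--oo
tick 3: -oooooo-ooooo-oo
tick 4: -oooooo-ooooo-oo  (fixed point — unchanged through tick 5)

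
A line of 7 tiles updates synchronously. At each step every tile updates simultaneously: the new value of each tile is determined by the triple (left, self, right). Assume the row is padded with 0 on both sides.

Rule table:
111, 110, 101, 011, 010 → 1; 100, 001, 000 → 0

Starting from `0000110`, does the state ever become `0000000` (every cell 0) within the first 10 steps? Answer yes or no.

step 1: 0000110  (fixed point — unchanged through step 10)
step 10 is 0000110, still not uniform 0

no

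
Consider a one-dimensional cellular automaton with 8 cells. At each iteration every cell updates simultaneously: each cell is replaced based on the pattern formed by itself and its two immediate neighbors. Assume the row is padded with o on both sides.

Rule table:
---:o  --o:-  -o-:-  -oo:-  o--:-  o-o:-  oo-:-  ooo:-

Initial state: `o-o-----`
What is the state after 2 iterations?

-oo-----

----ooo-
-oo-----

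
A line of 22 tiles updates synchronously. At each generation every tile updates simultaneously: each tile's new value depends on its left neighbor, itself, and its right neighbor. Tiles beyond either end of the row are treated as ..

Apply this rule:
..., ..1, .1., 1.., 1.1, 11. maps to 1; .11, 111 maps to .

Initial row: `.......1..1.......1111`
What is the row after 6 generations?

...............1111111

111111111111111111...1
.................11111
11111111111111111....1
................111111
1111111111111111.....1
...............1111111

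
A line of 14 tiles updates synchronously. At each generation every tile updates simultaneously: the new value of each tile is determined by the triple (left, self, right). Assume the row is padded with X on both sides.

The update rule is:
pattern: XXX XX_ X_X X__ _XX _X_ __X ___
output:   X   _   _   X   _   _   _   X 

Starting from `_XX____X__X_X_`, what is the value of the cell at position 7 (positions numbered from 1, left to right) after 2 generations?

___XXX__X_____
XX__X_X__XXXX_
position 7 holds X

X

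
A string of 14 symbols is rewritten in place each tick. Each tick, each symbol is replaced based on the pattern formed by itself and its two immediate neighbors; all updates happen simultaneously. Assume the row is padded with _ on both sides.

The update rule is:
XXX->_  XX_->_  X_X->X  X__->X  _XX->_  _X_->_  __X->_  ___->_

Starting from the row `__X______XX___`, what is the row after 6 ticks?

___X_______X__
____X_______X_
_____X_______X
______X_______
_______X______
________X_____

________X_____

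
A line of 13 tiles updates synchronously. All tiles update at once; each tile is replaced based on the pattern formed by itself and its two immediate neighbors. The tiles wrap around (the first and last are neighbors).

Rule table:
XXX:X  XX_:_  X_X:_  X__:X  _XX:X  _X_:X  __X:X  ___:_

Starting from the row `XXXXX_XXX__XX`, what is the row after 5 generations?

__XX_XXXXXXXX

generation 1: XXXX__XX_XXXX
generation 2: XXX_XXX__XXXX
generation 3: XX__XX_XXXXXX
generation 4: X_XXX__XXXXXX
generation 5: __XX_XXXXXXXX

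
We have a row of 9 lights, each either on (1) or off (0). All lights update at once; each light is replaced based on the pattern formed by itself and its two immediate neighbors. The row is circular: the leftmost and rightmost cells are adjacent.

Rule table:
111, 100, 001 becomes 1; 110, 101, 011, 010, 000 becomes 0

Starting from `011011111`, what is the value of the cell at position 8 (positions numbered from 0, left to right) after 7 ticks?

000001110
000010101
100100000
011010001
000001010
000010001
100101010
position 8 holds 0

0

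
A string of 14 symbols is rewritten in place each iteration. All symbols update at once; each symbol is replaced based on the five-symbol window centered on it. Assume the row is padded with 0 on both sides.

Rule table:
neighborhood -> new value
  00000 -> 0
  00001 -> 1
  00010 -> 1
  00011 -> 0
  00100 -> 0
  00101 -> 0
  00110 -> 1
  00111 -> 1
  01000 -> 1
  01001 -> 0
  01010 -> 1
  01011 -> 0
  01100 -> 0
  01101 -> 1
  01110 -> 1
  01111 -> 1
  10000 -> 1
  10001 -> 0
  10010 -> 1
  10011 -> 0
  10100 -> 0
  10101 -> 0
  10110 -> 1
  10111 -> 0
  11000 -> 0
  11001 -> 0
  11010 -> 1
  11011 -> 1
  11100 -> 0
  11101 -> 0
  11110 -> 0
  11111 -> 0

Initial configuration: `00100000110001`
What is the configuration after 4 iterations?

10011101010101

11011010100010
11111101010101
11000010101010
10011101010101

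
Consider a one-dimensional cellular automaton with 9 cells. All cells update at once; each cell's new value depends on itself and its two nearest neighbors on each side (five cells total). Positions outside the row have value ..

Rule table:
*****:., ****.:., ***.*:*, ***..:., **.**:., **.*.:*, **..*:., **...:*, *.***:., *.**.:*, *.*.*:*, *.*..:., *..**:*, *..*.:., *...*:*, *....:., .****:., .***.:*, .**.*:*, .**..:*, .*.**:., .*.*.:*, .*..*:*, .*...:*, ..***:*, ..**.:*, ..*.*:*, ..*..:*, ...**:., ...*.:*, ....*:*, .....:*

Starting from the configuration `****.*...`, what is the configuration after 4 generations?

**.******

*..**.*.*
********.
*.......*
**.******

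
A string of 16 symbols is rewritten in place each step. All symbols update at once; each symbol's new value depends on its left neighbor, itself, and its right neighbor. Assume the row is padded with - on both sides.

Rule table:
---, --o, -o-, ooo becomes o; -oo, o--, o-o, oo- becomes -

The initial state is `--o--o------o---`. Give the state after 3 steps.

oo-ooooo-oo--ooo

ooo-oo-oooooo-oo
-o------oooo----
oo-ooooo-oo--ooo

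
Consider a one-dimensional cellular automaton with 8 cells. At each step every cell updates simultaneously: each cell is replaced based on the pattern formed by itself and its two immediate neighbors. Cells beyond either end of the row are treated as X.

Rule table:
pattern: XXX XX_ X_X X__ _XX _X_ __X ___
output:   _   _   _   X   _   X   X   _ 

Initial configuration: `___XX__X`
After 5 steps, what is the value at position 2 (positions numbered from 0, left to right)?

step 1: X_X__XX_
step 2: __XXX___
step 3: XX___X_X
step 4: __X_XX__
step 5: XXX___XX
position 2 holds X

X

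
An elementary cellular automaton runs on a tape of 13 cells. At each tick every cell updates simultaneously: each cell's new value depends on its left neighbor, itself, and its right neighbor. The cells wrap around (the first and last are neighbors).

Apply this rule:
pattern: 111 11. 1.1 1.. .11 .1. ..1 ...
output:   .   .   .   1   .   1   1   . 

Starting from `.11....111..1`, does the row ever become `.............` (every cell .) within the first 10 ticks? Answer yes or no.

yes

...1..1...111
1.111111.1...
1........11.1
.1......1....
111....111...
...1..1...1.1
1.111111.11.1
.............
all cells are . at tick 8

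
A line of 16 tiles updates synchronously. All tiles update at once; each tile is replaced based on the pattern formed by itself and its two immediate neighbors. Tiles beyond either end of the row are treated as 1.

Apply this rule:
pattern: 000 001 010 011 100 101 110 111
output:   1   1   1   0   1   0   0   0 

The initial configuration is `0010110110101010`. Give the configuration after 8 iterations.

0001111111111111

1110000000101010
0001111111101010
1110000000001010
0001111111111010
1110000000000010
0001111111111110
1110000000000000
0001111111111111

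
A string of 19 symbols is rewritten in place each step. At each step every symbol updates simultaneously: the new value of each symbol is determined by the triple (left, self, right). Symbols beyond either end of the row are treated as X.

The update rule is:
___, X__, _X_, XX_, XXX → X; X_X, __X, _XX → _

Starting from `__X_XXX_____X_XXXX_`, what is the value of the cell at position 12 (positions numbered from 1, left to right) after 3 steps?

_

step 1: X_X__XXXXXX_X__XXX_
step 2: X_XX__XXXXX_XX__XX_
step 3: X__XX__XXXX__XX__X_
position 12 holds _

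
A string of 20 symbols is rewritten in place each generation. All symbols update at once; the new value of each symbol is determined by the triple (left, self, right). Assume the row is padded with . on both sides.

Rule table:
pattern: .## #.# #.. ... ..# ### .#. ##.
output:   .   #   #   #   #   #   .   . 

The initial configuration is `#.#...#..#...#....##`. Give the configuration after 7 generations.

.#.#.#.##.#.#.#..#..

.#.###.##.###.####..
#.#.#.#..#.#.#.##.##
.#.#.#.##.#.#.#..#..
#.#.#.#..#.#.#.##.##  (repeats generation 2; period 2)
generation 7: .#.#.#.##.#.#.#..#..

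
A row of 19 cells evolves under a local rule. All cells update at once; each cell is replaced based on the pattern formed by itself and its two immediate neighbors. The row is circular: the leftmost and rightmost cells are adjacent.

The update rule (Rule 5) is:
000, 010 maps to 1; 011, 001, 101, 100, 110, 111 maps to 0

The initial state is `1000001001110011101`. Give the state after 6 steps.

1000001011111111111

0011101000000000000
1000001011111111111
0011101000000000000  (repeats step 1; period 2)
step 6: 1000001011111111111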